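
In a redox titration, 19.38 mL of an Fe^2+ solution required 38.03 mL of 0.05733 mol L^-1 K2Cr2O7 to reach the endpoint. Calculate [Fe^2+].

0.675 M

n(K2Cr2O7) = 0.05733 x 0.03803 = 0.002180 mol.
From the balanced equation, 1 mol K2Cr2O7 reacts with 6 mol Fe^2+, so n(Fe^2+) = 0.002180 x 6/1 = 0.01308 mol.
[Fe^2+] = 0.01308 / 0.01938 L = 0.675 M.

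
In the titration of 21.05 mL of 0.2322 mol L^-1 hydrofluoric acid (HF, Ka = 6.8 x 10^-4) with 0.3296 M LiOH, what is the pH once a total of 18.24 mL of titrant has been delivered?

n(acid) = 0.2322 x 0.02105 = 0.004888 mol; n(LiOH) added = 0.3296 x 0.01824 = 0.006012 mol.
Base is in excess by 0.006012 - 0.004888 = 0.001124 mol in a total volume of 0.03929 L.
[OH^-] = 0.001124/0.03929 = 0.02861 M, so pOH = 1.54 and pH = 14.00 - 1.54 = 12.46.

12.46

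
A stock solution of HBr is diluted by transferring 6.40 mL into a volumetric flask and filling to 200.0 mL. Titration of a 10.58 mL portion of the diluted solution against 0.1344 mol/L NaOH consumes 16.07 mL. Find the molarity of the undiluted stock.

6.38 M

n(NaOH) = 0.1344 x 0.01607 = 0.002160 mol.
n(HBr) in the aliquot = 0.002160 mol.
[diluted HBr] = 0.002160 / 0.01058 = 0.2041 M.
Dilution factor = 200.0/6.400 = 31.25, so [stock] = 0.2041 x 31.25 = 6.38 M.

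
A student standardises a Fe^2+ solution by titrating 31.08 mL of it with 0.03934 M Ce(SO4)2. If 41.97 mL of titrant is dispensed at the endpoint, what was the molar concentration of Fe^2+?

n(Ce(SO4)2) = 0.03934 x 0.04197 = 0.001651 mol.
From the balanced equation, 1 mol Ce(SO4)2 reacts with 1 mol Fe^2+, so n(Fe^2+) = 0.001651 x 1/1 = 0.001651 mol.
[Fe^2+] = 0.001651 / 0.03108 L = 0.0531 M.

0.0531 M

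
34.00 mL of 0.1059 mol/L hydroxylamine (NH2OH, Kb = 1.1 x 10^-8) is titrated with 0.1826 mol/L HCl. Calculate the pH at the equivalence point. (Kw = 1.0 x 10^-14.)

3.61

n(NH2OH) = 0.1059 x 0.03400 = 0.003601 mol; V(HCl) at equivalence = 0.003601/0.1826 = 0.01972 L.
At equivalence the base is fully converted to NH3OH+; total volume = 0.05372 L, so [NH3OH+] = 0.003601/0.05372 = 0.06703 M.
Ka(NH3OH+) = Kw/Kb = 1.0e-14 / 1.1 x 10^-8 = 9.09e-7.
[H^+] = sqrt(Ka x [NH3OH+]) = sqrt(9.09e-7 x 0.06703) = 0.000247 M.
pH = -log(0.000247) = 3.61.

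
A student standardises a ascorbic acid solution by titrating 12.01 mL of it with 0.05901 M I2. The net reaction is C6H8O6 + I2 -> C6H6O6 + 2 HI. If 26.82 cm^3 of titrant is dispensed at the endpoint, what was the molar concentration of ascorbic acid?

n(I2) = 0.05901 x 0.02682 = 0.001583 mol.
From the balanced equation, 1 mol I2 reacts with 1 mol ascorbic acid, so n(ascorbic acid) = 0.001583 x 1/1 = 0.001583 mol.
[ascorbic acid] = 0.001583 / 0.01201 L = 0.132 M.

0.132 M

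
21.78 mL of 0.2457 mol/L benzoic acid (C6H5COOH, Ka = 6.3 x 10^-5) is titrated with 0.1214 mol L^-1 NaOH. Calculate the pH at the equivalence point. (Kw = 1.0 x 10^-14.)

8.56

n(C6H5COOH) = 0.2457 x 0.02178 = 0.005351 mol; V(NaOH) at equivalence = 0.005351/0.1214 = 0.04408 L.
At equivalence all the acid is converted to C6H5COO-; total volume = 0.02178 + 0.04408 = 0.06586 L, so [C6H5COO-] = 0.005351/0.06586 = 0.08125 M.
Kb = Kw/Ka = 1.0e-14 / 6.3 x 10^-5 = 1.59e-10.
[OH^-] = sqrt(Kb x [C6H5COO-]) = sqrt(1.59e-10 x 0.08125) = 3.59e-6 M.
pOH = 5.44, so pH = 14.00 - 5.44 = 8.56.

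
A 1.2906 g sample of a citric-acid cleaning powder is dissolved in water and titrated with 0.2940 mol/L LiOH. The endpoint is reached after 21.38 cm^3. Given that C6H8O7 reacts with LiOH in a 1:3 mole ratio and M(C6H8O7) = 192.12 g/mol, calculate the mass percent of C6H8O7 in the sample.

31.2%

n(LiOH) = 0.2940 x 0.02138 = 0.006286 mol.
n(C6H8O7) = 0.006286 / 3 = 0.002095 mol.
mass of C6H8O7 = 0.002095 x 192.12 = 0.4025 g.
% purity = 0.4025 / 1.2906 x 100 = 31.2%.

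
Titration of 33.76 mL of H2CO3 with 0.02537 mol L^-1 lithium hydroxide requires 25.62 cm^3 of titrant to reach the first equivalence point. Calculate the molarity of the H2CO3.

0.0193 M

n(LiOH) = 0.02537 x 0.02562 = 0.0006500 mol.
At the first equivalence point, 1 mol OH^- react per mol H2CO3, so n(H2CO3) = 0.0006500 / 1 = 0.0006500 mol.
[H2CO3] = 0.0006500 / 0.03376 L = 0.0193 M.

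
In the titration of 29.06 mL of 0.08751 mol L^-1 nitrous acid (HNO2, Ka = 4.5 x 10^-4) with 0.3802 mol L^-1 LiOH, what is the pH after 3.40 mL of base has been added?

3.36

Initial n(HNO2) = 0.08751 x 0.02906 = 0.002543 mol.
n(LiOH) added = 0.3802 x 0.003400 = 0.001293 mol, converting that many moles of HNO2 to NO2-.
Remaining n(HNO2) = 0.001250 mol; n(NO2-) = 0.001293 mol.
By Henderson-Hasselbalch, pH = pKa + log([A^-]/[HA]) = 3.35 + log(0.001293/0.001250) = 3.35 + (+0.01) = 3.36.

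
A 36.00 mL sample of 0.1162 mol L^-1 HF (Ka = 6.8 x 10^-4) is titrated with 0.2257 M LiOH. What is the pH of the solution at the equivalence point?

8.03

n(HF) = 0.1162 x 0.03600 = 0.004183 mol; V(LiOH) at equivalence = 0.004183/0.2257 = 0.01853 L.
At equivalence all the acid is converted to F-; total volume = 0.03600 + 0.01853 = 0.05453 L, so [F-] = 0.004183/0.05453 = 0.07671 M.
Kb = Kw/Ka = 1.0e-14 / 6.8 x 10^-4 = 1.47e-11.
[OH^-] = sqrt(Kb x [F-]) = sqrt(1.47e-11 x 0.07671) = 1.06e-6 M.
pOH = 5.97, so pH = 14.00 - 5.97 = 8.03.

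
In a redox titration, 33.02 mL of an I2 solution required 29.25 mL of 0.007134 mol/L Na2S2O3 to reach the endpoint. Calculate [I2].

n(Na2S2O3) = 0.007134 x 0.02925 = 0.0002087 mol.
From the balanced equation, 2 mol Na2S2O3 reacts with 1 mol I2, so n(I2) = 0.0002087 x 1/2 = 0.0001043 mol.
[I2] = 0.0001043 / 0.03302 L = 0.00316 M.

0.00316 M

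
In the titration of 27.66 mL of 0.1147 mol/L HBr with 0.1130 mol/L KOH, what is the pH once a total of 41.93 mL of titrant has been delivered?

n(acid) = 0.1147 x 0.02766 = 0.003173 mol; n(KOH) added = 0.1130 x 0.04193 = 0.004738 mol.
Base is in excess by 0.004738 - 0.003173 = 0.001565 mol in a total volume of 0.06959 L.
[OH^-] = 0.001565/0.06959 = 0.02250 M, so pOH = 1.65 and pH = 14.00 - 1.65 = 12.35.

12.35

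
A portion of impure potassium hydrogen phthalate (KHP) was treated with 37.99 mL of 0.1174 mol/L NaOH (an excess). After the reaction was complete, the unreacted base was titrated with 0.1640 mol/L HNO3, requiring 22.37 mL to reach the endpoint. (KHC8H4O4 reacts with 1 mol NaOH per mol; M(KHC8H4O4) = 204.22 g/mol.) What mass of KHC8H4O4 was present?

Total n(NaOH) added = 0.1174 x 0.03799 = 0.004460 mol.
n(HNO3) used = 0.1640 x 0.02237 = 0.003669 mol, which equals the excess n(NaOH).
So n(NaOH) consumed by the sample = 0.004460 - 0.003669 = 0.0007913 mol.
n(KHC8H4O4) = 0.0007913 / 1 = 0.0007913 mol.
mass = 0.0007913 mol x 204.22 g/mol = 0.162 g.

0.162 g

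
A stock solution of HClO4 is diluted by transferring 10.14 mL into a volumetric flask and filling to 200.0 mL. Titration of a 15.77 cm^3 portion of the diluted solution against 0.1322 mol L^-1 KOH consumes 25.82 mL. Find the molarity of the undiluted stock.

4.27 M

n(KOH) = 0.1322 x 0.02582 = 0.003413 mol.
n(HClO4) in the aliquot = 0.003413 mol.
[diluted HClO4] = 0.003413 / 0.01577 = 0.2164 M.
Dilution factor = 200.0/10.14 = 19.72, so [stock] = 0.2164 x 19.72 = 4.27 M.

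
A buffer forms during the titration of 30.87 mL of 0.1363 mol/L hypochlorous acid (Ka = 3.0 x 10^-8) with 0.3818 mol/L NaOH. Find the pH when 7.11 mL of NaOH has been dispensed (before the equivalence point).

7.78

Initial n(HClO) = 0.1363 x 0.03087 = 0.004208 mol.
n(NaOH) added = 0.3818 x 0.007110 = 0.002715 mol, converting that many moles of HClO to ClO-.
Remaining n(HClO) = 0.001493 mol; n(ClO-) = 0.002715 mol.
By Henderson-Hasselbalch, pH = pKa + log([A^-]/[HA]) = 7.52 + log(0.002715/0.001493) = 7.52 + (+0.26) = 7.78.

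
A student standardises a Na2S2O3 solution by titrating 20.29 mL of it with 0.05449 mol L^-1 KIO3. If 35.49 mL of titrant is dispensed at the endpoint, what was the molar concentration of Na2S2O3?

0.572 M

n(KIO3) = 0.05449 x 0.03549 = 0.001934 mol.
From the balanced equation, 1 mol KIO3 reacts with 6 mol Na2S2O3, so n(Na2S2O3) = 0.001934 x 6/1 = 0.01160 mol.
[Na2S2O3] = 0.01160 / 0.02029 L = 0.572 M.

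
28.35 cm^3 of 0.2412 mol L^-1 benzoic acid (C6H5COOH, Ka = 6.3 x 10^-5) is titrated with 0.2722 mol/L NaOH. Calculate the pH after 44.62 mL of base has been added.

n(acid) = 0.2412 x 0.02835 = 0.006838 mol; n(NaOH) added = 0.2722 x 0.04462 = 0.01215 mol.
Base is in excess by 0.01215 - 0.006838 = 0.005308 mol in a total volume of 0.07297 L.
[OH^-] = 0.005308/0.07297 = 0.07274 M, so pOH = 1.14 and pH = 14.00 - 1.14 = 12.86.

12.86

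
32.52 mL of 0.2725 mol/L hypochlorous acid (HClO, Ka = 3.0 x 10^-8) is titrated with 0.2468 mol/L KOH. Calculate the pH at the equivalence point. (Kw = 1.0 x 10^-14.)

n(HClO) = 0.2725 x 0.03252 = 0.008862 mol; V(KOH) at equivalence = 0.008862/0.2468 = 0.03591 L.
At equivalence all the acid is converted to ClO-; total volume = 0.03252 + 0.03591 = 0.06843 L, so [ClO-] = 0.008862/0.06843 = 0.1295 M.
Kb = Kw/Ka = 1.0e-14 / 3.0 x 10^-8 = 3.33e-7.
[OH^-] = sqrt(Kb x [ClO-]) = sqrt(3.33e-7 x 0.1295) = 0.000208 M.
pOH = 3.68, so pH = 14.00 - 3.68 = 10.32.

10.32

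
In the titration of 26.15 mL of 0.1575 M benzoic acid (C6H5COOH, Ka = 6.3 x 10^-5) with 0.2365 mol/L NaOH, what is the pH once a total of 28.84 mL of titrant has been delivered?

12.69

n(acid) = 0.1575 x 0.02615 = 0.004119 mol; n(NaOH) added = 0.2365 x 0.02884 = 0.006821 mol.
Base is in excess by 0.006821 - 0.004119 = 0.002702 mol in a total volume of 0.05499 L.
[OH^-] = 0.002702/0.05499 = 0.04914 M, so pOH = 1.31 and pH = 14.00 - 1.31 = 12.69.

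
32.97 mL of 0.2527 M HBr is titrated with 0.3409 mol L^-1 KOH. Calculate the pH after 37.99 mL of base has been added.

12.81

n(acid) = 0.2527 x 0.03297 = 0.008332 mol; n(KOH) added = 0.3409 x 0.03799 = 0.01295 mol.
Base is in excess by 0.01295 - 0.008332 = 0.004619 mol in a total volume of 0.07096 L.
[OH^-] = 0.004619/0.07096 = 0.06510 M, so pOH = 1.19 and pH = 14.00 - 1.19 = 12.81.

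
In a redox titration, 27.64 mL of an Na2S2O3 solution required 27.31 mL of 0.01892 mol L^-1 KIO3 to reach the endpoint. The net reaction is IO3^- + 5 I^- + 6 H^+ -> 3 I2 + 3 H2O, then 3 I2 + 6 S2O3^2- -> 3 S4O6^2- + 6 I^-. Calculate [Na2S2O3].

0.112 M

n(KIO3) = 0.01892 x 0.02731 = 0.0005167 mol.
From the balanced equation, 1 mol KIO3 reacts with 6 mol Na2S2O3, so n(Na2S2O3) = 0.0005167 x 6/1 = 0.003100 mol.
[Na2S2O3] = 0.003100 / 0.02764 L = 0.112 M.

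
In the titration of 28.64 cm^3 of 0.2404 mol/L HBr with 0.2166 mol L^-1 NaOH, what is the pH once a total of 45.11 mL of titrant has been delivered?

12.59

n(acid) = 0.2404 x 0.02864 = 0.006885 mol; n(NaOH) added = 0.2166 x 0.04511 = 0.009771 mol.
Base is in excess by 0.009771 - 0.006885 = 0.002886 mol in a total volume of 0.07375 L.
[OH^-] = 0.002886/0.07375 = 0.03913 M, so pOH = 1.41 and pH = 14.00 - 1.41 = 12.59.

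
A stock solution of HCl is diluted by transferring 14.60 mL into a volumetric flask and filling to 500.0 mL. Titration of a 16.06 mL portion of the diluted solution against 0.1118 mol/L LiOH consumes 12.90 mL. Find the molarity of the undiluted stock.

n(LiOH) = 0.1118 x 0.01290 = 0.001442 mol.
n(HCl) in the aliquot = 0.001442 mol.
[diluted HCl] = 0.001442 / 0.01606 = 0.08980 M.
Dilution factor = 500.0/14.60 = 34.25, so [stock] = 0.08980 x 34.25 = 3.08 M.

3.08 M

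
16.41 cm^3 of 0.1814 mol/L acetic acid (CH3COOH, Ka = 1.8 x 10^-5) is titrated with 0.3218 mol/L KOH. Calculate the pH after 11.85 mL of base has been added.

n(acid) = 0.1814 x 0.01641 = 0.002977 mol; n(KOH) added = 0.3218 x 0.01185 = 0.003813 mol.
Base is in excess by 0.003813 - 0.002977 = 0.0008366 mol in a total volume of 0.02826 L.
[OH^-] = 0.0008366/0.02826 = 0.02960 M, so pOH = 1.53 and pH = 14.00 - 1.53 = 12.47.

12.47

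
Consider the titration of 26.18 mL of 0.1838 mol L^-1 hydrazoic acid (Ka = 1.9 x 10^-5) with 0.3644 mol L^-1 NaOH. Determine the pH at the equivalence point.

n(HN3) = 0.1838 x 0.02618 = 0.004812 mol; V(NaOH) at equivalence = 0.004812/0.3644 = 0.01320 L.
At equivalence all the acid is converted to N3-; total volume = 0.02618 + 0.01320 = 0.03938 L, so [N3-] = 0.004812/0.03938 = 0.1222 M.
Kb = Kw/Ka = 1.0e-14 / 1.9 x 10^-5 = 5.26e-10.
[OH^-] = sqrt(Kb x [N3-]) = sqrt(5.26e-10 x 0.1222) = 8.02e-6 M.
pOH = 5.10, so pH = 14.00 - 5.10 = 8.90.

8.90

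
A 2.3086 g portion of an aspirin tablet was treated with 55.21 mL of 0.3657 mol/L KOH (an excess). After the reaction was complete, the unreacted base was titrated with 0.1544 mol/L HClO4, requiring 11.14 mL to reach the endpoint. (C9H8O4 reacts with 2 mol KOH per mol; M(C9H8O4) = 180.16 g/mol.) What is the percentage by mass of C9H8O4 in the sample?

72.1%

Total n(KOH) added = 0.3657 x 0.05521 = 0.02019 mol.
n(HClO4) used = 0.1544 x 0.01114 = 0.001720 mol, which equals the excess n(KOH).
So n(KOH) consumed by the sample = 0.02019 - 0.001720 = 0.01847 mol.
n(C9H8O4) = 0.01847 / 2 = 0.009235 mol.
mass C9H8O4 = 0.009235 x 180.16 = 1.664 g, so %C9H8O4 = 1.664/2.3086 x 100 = 72.1%.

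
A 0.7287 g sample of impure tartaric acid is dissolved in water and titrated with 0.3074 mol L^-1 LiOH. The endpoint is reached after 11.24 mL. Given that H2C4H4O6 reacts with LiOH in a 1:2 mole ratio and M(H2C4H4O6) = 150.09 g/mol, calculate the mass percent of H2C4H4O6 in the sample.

n(LiOH) = 0.3074 x 0.01124 = 0.003455 mol.
n(H2C4H4O6) = 0.003455 / 2 = 0.001728 mol.
mass of H2C4H4O6 = 0.001728 x 150.09 = 0.2593 g.
% purity = 0.2593 / 0.7287 x 100 = 35.6%.

35.6%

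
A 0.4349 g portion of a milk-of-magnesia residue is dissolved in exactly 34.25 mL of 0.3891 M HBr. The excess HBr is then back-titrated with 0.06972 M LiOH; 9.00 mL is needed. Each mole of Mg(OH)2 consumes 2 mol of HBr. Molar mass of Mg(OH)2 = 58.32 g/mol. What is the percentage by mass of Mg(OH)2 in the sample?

Total n(HBr) added = 0.3891 x 0.03425 = 0.01333 mol.
n(LiOH) used = 0.06972 x 0.009000 = 0.0006275 mol, which equals the excess n(HBr).
So n(HBr) consumed by the sample = 0.01333 - 0.0006275 = 0.01270 mol.
n(Mg(OH)2) = 0.01270 / 2 = 0.006350 mol.
mass Mg(OH)2 = 0.006350 x 58.32 = 0.3703 g, so %Mg(OH)2 = 0.3703/0.4349 x 100 = 85.1%.

85.1%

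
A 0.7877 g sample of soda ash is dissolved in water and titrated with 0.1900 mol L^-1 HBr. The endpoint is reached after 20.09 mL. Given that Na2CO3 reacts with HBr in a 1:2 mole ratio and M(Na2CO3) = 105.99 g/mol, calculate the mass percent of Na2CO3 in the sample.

25.7%

n(HBr) = 0.1900 x 0.02009 = 0.003817 mol.
n(Na2CO3) = 0.003817 / 2 = 0.001909 mol.
mass of Na2CO3 = 0.001909 x 105.99 = 0.2023 g.
% purity = 0.2023 / 0.7877 x 100 = 25.7%.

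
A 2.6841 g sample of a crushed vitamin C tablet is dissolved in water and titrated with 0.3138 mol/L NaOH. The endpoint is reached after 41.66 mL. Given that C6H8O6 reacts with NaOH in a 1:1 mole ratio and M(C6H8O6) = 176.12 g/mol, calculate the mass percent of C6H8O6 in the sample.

85.8%

n(NaOH) = 0.3138 x 0.04166 = 0.01307 mol.
n(C6H8O6) = 0.01307 / 1 = 0.01307 mol.
mass of C6H8O6 = 0.01307 x 176.12 = 2.302 g.
% purity = 2.302 / 2.6841 x 100 = 85.8%.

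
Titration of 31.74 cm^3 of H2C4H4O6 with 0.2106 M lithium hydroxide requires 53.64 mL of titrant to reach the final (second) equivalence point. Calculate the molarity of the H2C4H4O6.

0.178 M

n(LiOH) = 0.2106 x 0.05364 = 0.01130 mol.
At the final (second) equivalence point, 2 mol OH^- react per mol H2C4H4O6, so n(H2C4H4O6) = 0.01130 / 2 = 0.005648 mol.
[H2C4H4O6] = 0.005648 / 0.03174 L = 0.178 M.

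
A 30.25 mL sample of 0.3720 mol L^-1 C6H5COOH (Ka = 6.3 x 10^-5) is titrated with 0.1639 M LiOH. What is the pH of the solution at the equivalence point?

n(C6H5COOH) = 0.3720 x 0.03025 = 0.01125 mol; V(LiOH) at equivalence = 0.01125/0.1639 = 0.06866 L.
At equivalence all the acid is converted to C6H5COO-; total volume = 0.03025 + 0.06866 = 0.09891 L, so [C6H5COO-] = 0.01125/0.09891 = 0.1138 M.
Kb = Kw/Ka = 1.0e-14 / 6.3 x 10^-5 = 1.59e-10.
[OH^-] = sqrt(Kb x [C6H5COO-]) = sqrt(1.59e-10 x 0.1138) = 4.25e-6 M.
pOH = 5.37, so pH = 14.00 - 5.37 = 8.63.

8.63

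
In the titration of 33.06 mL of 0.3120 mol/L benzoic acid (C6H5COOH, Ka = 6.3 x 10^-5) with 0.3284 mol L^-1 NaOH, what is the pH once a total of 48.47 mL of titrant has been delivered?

12.84

n(acid) = 0.3120 x 0.03306 = 0.01031 mol; n(NaOH) added = 0.3284 x 0.04847 = 0.01592 mol.
Base is in excess by 0.01592 - 0.01031 = 0.005603 mol in a total volume of 0.08153 L.
[OH^-] = 0.005603/0.08153 = 0.06872 M, so pOH = 1.16 and pH = 14.00 - 1.16 = 12.84.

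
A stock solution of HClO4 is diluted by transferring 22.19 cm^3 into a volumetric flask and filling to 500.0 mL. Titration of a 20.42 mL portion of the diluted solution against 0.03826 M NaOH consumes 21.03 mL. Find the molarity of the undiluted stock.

n(NaOH) = 0.03826 x 0.02103 = 0.0008046 mol.
n(HClO4) in the aliquot = 0.0008046 mol.
[diluted HClO4] = 0.0008046 / 0.02042 = 0.03940 M.
Dilution factor = 500.0/22.19 = 22.53, so [stock] = 0.03940 x 22.53 = 0.888 M.

0.888 M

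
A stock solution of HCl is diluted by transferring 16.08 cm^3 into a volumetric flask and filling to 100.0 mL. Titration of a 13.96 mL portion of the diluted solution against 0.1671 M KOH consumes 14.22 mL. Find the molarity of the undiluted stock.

n(KOH) = 0.1671 x 0.01422 = 0.002376 mol.
n(HCl) in the aliquot = 0.002376 mol.
[diluted HCl] = 0.002376 / 0.01396 = 0.1702 M.
Dilution factor = 100.0/16.08 = 6.219, so [stock] = 0.1702 x 6.219 = 1.06 M.

1.06 M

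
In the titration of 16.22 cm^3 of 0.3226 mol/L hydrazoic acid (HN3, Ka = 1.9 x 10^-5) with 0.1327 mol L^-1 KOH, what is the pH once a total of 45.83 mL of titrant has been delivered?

n(acid) = 0.3226 x 0.01622 = 0.005233 mol; n(KOH) added = 0.1327 x 0.04583 = 0.006082 mol.
Base is in excess by 0.006082 - 0.005233 = 0.0008491 mol in a total volume of 0.06205 L.
[OH^-] = 0.0008491/0.06205 = 0.01368 M, so pOH = 1.86 and pH = 14.00 - 1.86 = 12.14.

12.14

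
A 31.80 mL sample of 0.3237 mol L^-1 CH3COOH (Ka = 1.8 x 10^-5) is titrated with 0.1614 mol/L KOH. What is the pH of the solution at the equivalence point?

n(CH3COOH) = 0.3237 x 0.03180 = 0.01029 mol; V(KOH) at equivalence = 0.01029/0.1614 = 0.06378 L.
At equivalence all the acid is converted to CH3COO-; total volume = 0.03180 + 0.06378 = 0.09558 L, so [CH3COO-] = 0.01029/0.09558 = 0.1077 M.
Kb = Kw/Ka = 1.0e-14 / 1.8 x 10^-5 = 5.56e-10.
[OH^-] = sqrt(Kb x [CH3COO-]) = sqrt(5.56e-10 x 0.1077) = 7.74e-6 M.
pOH = 5.11, so pH = 14.00 - 5.11 = 8.89.

8.89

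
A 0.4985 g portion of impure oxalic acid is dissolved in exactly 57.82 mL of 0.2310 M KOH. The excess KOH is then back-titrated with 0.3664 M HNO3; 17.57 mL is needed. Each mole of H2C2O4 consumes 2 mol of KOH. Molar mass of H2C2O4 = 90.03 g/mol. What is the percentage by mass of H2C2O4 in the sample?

62.5%

Total n(KOH) added = 0.2310 x 0.05782 = 0.01336 mol.
n(HNO3) used = 0.3664 x 0.01757 = 0.006438 mol, which equals the excess n(KOH).
So n(KOH) consumed by the sample = 0.01336 - 0.006438 = 0.006919 mol.
n(H2C2O4) = 0.006919 / 2 = 0.003459 mol.
mass H2C2O4 = 0.003459 x 90.03 = 0.3114 g, so %H2C2O4 = 0.3114/0.4985 x 100 = 62.5%.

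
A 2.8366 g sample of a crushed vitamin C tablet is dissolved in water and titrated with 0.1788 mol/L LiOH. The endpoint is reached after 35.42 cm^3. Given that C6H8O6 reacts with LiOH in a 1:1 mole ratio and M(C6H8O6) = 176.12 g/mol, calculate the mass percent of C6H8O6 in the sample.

n(LiOH) = 0.1788 x 0.03542 = 0.006333 mol.
n(C6H8O6) = 0.006333 / 1 = 0.006333 mol.
mass of C6H8O6 = 0.006333 x 176.12 = 1.115 g.
% purity = 1.115 / 2.8366 x 100 = 39.3%.

39.3%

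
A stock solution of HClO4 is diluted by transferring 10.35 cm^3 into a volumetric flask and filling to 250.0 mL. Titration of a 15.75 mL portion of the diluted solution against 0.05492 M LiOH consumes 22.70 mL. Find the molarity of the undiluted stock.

n(LiOH) = 0.05492 x 0.02270 = 0.001247 mol.
n(HClO4) in the aliquot = 0.001247 mol.
[diluted HClO4] = 0.001247 / 0.01575 = 0.07915 M.
Dilution factor = 250.0/10.35 = 24.15, so [stock] = 0.07915 x 24.15 = 1.91 M.

1.91 M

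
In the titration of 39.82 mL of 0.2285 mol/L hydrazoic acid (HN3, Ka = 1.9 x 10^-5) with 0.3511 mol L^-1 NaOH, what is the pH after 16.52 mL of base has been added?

Initial n(HN3) = 0.2285 x 0.03982 = 0.009099 mol.
n(NaOH) added = 0.3511 x 0.01652 = 0.005800 mol, converting that many moles of HN3 to N3-.
Remaining n(HN3) = 0.003299 mol; n(N3-) = 0.005800 mol.
By Henderson-Hasselbalch, pH = pKa + log([A^-]/[HA]) = 4.72 + log(0.005800/0.003299) = 4.72 + (+0.25) = 4.97.

4.97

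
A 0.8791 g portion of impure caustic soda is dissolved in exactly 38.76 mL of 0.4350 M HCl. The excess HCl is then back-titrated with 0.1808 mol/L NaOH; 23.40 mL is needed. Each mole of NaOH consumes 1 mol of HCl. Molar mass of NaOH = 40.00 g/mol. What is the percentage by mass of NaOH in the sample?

Total n(HCl) added = 0.4350 x 0.03876 = 0.01686 mol.
n(NaOH) used = 0.1808 x 0.02340 = 0.004231 mol, which equals the excess n(HCl).
So n(HCl) consumed by the sample = 0.01686 - 0.004231 = 0.01263 mol.
n(NaOH) = 0.01263 / 1 = 0.01263 mol.
mass NaOH = 0.01263 x 40.00 = 0.5052 g, so %NaOH = 0.5052/0.8791 x 100 = 57.5%.

57.5%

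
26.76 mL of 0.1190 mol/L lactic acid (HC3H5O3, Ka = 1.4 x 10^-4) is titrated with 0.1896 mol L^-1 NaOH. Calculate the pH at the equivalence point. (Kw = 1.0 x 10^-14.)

8.36

n(HC3H5O3) = 0.1190 x 0.02676 = 0.003184 mol; V(NaOH) at equivalence = 0.003184/0.1896 = 0.01680 L.
At equivalence all the acid is converted to C3H5O3-; total volume = 0.02676 + 0.01680 = 0.04356 L, so [C3H5O3-] = 0.003184/0.04356 = 0.07311 M.
Kb = Kw/Ka = 1.0e-14 / 1.4 x 10^-4 = 7.14e-11.
[OH^-] = sqrt(Kb x [C3H5O3-]) = sqrt(7.14e-11 x 0.07311) = 2.29e-6 M.
pOH = 5.64, so pH = 14.00 - 5.64 = 8.36.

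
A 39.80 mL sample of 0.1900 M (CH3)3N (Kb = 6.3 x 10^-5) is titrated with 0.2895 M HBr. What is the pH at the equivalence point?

n((CH3)3N) = 0.1900 x 0.03980 = 0.007562 mol; V(HBr) at equivalence = 0.007562/0.2895 = 0.02612 L.
At equivalence the base is fully converted to (CH3)3NH+; total volume = 0.06592 L, so [(CH3)3NH+] = 0.007562/0.06592 = 0.1147 M.
Ka((CH3)3NH+) = Kw/Kb = 1.0e-14 / 6.3 x 10^-5 = 1.59e-10.
[H^+] = sqrt(Ka x [(CH3)3NH+]) = sqrt(1.59e-10 x 0.1147) = 4.27e-6 M.
pH = -log(4.27e-6) = 5.37.

5.37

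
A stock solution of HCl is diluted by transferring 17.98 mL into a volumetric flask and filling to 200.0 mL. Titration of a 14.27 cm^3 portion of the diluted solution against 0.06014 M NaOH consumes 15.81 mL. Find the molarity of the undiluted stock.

n(NaOH) = 0.06014 x 0.01581 = 0.0009508 mol.
n(HCl) in the aliquot = 0.0009508 mol.
[diluted HCl] = 0.0009508 / 0.01427 = 0.06663 M.
Dilution factor = 200.0/17.98 = 11.12, so [stock] = 0.06663 x 11.12 = 0.741 M.

0.741 M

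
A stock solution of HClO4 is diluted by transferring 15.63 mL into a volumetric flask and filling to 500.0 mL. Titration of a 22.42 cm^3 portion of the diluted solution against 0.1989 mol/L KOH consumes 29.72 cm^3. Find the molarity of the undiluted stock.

8.43 M

n(KOH) = 0.1989 x 0.02972 = 0.005911 mol.
n(HClO4) in the aliquot = 0.005911 mol.
[diluted HClO4] = 0.005911 / 0.02242 = 0.2637 M.
Dilution factor = 500.0/15.63 = 31.99, so [stock] = 0.2637 x 31.99 = 8.43 M.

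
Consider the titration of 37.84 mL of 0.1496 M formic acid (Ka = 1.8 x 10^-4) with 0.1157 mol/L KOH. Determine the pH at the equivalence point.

n(HCOOH) = 0.1496 x 0.03784 = 0.005661 mol; V(KOH) at equivalence = 0.005661/0.1157 = 0.04893 L.
At equivalence all the acid is converted to HCOO-; total volume = 0.03784 + 0.04893 = 0.08677 L, so [HCOO-] = 0.005661/0.08677 = 0.06524 M.
Kb = Kw/Ka = 1.0e-14 / 1.8 x 10^-4 = 5.56e-11.
[OH^-] = sqrt(Kb x [HCOO-]) = sqrt(5.56e-11 x 0.06524) = 1.90e-6 M.
pOH = 5.72, so pH = 14.00 - 5.72 = 8.28.

8.28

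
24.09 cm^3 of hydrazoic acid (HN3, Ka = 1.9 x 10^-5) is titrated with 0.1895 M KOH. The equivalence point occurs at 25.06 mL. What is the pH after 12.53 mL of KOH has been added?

12.53 mL is exactly half the equivalence volume (25.06/2), i.e. the half-equivalence point.
There, n(HA) = n(A^-), so pH = pKa = -log(1.9 x 10^-5) = 4.72.

4.72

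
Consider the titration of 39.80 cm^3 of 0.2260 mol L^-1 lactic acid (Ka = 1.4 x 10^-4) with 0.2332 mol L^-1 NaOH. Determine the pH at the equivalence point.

8.46

n(HC3H5O3) = 0.2260 x 0.03980 = 0.008995 mol; V(NaOH) at equivalence = 0.008995/0.2332 = 0.03857 L.
At equivalence all the acid is converted to C3H5O3-; total volume = 0.03980 + 0.03857 = 0.07837 L, so [C3H5O3-] = 0.008995/0.07837 = 0.1148 M.
Kb = Kw/Ka = 1.0e-14 / 1.4 x 10^-4 = 7.14e-11.
[OH^-] = sqrt(Kb x [C3H5O3-]) = sqrt(7.14e-11 x 0.1148) = 2.86e-6 M.
pOH = 5.54, so pH = 14.00 - 5.54 = 8.46.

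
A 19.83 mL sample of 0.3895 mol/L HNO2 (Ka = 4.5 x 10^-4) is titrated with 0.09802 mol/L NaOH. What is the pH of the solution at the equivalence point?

8.12

n(HNO2) = 0.3895 x 0.01983 = 0.007724 mol; V(NaOH) at equivalence = 0.007724/0.09802 = 0.07880 L.
At equivalence all the acid is converted to NO2-; total volume = 0.01983 + 0.07880 = 0.09863 L, so [NO2-] = 0.007724/0.09863 = 0.07831 M.
Kb = Kw/Ka = 1.0e-14 / 4.5 x 10^-4 = 2.22e-11.
[OH^-] = sqrt(Kb x [NO2-]) = sqrt(2.22e-11 x 0.07831) = 1.32e-6 M.
pOH = 5.88, so pH = 14.00 - 5.88 = 8.12.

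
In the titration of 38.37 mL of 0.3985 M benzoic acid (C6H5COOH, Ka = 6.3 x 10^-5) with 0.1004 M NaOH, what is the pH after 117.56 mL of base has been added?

Initial n(C6H5COOH) = 0.3985 x 0.03837 = 0.01529 mol.
n(NaOH) added = 0.1004 x 0.1176 = 0.01180 mol, converting that many moles of C6H5COOH to C6H5COO-.
Remaining n(C6H5COOH) = 0.003487 mol; n(C6H5COO-) = 0.01180 mol.
By Henderson-Hasselbalch, pH = pKa + log([A^-]/[HA]) = 4.20 + log(0.01180/0.003487) = 4.20 + (+0.53) = 4.73.

4.73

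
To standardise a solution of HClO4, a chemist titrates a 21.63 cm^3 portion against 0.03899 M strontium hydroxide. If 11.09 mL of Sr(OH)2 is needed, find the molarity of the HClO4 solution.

n(Sr(OH)2) delivered = 0.03899 x 0.01109 = 0.0004324 mol.
The reaction is 2 HClO4 + 1 Sr(OH)2, so n(HClO4) = 0.0004324 x 2/1 = 0.0008648 mol.
[HClO4] = 0.0008648 mol / 0.02163 L = 0.0400 M.

0.0400 M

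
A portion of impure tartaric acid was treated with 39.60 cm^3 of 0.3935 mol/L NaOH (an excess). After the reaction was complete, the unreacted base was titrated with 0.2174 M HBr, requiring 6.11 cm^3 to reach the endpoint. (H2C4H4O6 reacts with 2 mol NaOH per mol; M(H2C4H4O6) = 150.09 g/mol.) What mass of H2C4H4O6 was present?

1.07 g

Total n(NaOH) added = 0.3935 x 0.03960 = 0.01558 mol.
n(HBr) used = 0.2174 x 0.006110 = 0.001328 mol, which equals the excess n(NaOH).
So n(NaOH) consumed by the sample = 0.01558 - 0.001328 = 0.01425 mol.
n(H2C4H4O6) = 0.01425 / 2 = 0.007127 mol.
mass = 0.007127 mol x 150.09 g/mol = 1.07 g.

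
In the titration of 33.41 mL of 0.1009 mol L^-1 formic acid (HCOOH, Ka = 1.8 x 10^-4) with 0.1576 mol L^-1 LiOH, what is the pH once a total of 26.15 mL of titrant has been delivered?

12.10

n(acid) = 0.1009 x 0.03341 = 0.003371 mol; n(LiOH) added = 0.1576 x 0.02615 = 0.004121 mol.
Base is in excess by 0.004121 - 0.003371 = 0.0007502 mol in a total volume of 0.05956 L.
[OH^-] = 0.0007502/0.05956 = 0.01260 M, so pOH = 1.90 and pH = 14.00 - 1.90 = 12.10.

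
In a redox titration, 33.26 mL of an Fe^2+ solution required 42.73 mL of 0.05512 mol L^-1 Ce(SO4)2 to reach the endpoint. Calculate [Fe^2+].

0.0708 M

n(Ce(SO4)2) = 0.05512 x 0.04273 = 0.002355 mol.
From the balanced equation, 1 mol Ce(SO4)2 reacts with 1 mol Fe^2+, so n(Fe^2+) = 0.002355 x 1/1 = 0.002355 mol.
[Fe^2+] = 0.002355 / 0.03326 L = 0.0708 M.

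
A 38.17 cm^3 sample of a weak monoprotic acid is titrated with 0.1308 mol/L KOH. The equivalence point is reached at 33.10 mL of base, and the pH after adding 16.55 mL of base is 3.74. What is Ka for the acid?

16.55 mL is half of the equivalence volume, so this is the half-equivalence point where [HA] = [A^-].
At half-equivalence pH = pKa, so pKa = 3.74.
Ka = 10^(-3.74) = 1.8 x 10^-4.

1.8 x 10^-4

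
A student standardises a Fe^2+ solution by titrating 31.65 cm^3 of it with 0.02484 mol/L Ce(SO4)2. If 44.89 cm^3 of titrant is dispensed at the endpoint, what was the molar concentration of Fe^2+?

0.0352 M

n(Ce(SO4)2) = 0.02484 x 0.04489 = 0.001115 mol.
From the balanced equation, 1 mol Ce(SO4)2 reacts with 1 mol Fe^2+, so n(Fe^2+) = 0.001115 x 1/1 = 0.001115 mol.
[Fe^2+] = 0.001115 / 0.03165 L = 0.0352 M.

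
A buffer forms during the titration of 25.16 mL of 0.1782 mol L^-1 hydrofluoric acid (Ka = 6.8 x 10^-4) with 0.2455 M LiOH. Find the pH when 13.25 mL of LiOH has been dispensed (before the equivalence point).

Initial n(HF) = 0.1782 x 0.02516 = 0.004484 mol.
n(LiOH) added = 0.2455 x 0.01325 = 0.003253 mol, converting that many moles of HF to F-.
Remaining n(HF) = 0.001231 mol; n(F-) = 0.003253 mol.
By Henderson-Hasselbalch, pH = pKa + log([A^-]/[HA]) = 3.17 + log(0.003253/0.001231) = 3.17 + (+0.42) = 3.59.

3.59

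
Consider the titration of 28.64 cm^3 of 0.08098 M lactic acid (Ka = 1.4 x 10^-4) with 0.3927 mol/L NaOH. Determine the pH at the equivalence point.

n(HC3H5O3) = 0.08098 x 0.02864 = 0.002319 mol; V(NaOH) at equivalence = 0.002319/0.3927 = 0.005906 L.
At equivalence all the acid is converted to C3H5O3-; total volume = 0.02864 + 0.005906 = 0.03455 L, so [C3H5O3-] = 0.002319/0.03455 = 0.06714 M.
Kb = Kw/Ka = 1.0e-14 / 1.4 x 10^-4 = 7.14e-11.
[OH^-] = sqrt(Kb x [C3H5O3-]) = sqrt(7.14e-11 x 0.06714) = 2.19e-6 M.
pOH = 5.66, so pH = 14.00 - 5.66 = 8.34.

8.34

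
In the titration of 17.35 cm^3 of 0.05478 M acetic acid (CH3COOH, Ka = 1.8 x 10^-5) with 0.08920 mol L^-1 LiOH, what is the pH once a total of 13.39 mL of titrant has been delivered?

n(acid) = 0.05478 x 0.01735 = 0.0009504 mol; n(LiOH) added = 0.08920 x 0.01339 = 0.001194 mol.
Base is in excess by 0.001194 - 0.0009504 = 0.0002440 mol in a total volume of 0.03074 L.
[OH^-] = 0.0002440/0.03074 = 0.007936 M, so pOH = 2.10 and pH = 14.00 - 2.10 = 11.90.

11.90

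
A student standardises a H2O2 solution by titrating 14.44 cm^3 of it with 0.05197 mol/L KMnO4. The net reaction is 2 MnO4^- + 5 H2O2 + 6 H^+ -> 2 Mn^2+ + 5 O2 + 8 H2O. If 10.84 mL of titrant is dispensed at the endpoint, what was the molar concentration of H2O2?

0.0975 M

n(KMnO4) = 0.05197 x 0.01084 = 0.0005634 mol.
From the balanced equation, 2 mol KMnO4 reacts with 5 mol H2O2, so n(H2O2) = 0.0005634 x 5/2 = 0.001408 mol.
[H2O2] = 0.001408 / 0.01444 L = 0.0975 M.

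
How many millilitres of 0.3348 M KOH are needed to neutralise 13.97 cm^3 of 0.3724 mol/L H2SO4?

n(H2SO4) = 0.3724 mol/L x 0.01397 L = 0.005202 mol.
The neutralisation is 1 H2SO4 : 2 KOH, so n(KOH) = 0.005202 x 2/1 = 0.01040 mol.
V(KOH) = 0.01040 / 0.3348 = 0.03108 L = 31.1 mL.

31.1 mL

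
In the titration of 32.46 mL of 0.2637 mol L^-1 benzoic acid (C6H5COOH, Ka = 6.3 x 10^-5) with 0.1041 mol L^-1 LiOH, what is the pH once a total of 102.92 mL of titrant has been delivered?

12.20

n(acid) = 0.2637 x 0.03246 = 0.008560 mol; n(LiOH) added = 0.1041 x 0.1029 = 0.01071 mol.
Base is in excess by 0.01071 - 0.008560 = 0.002154 mol in a total volume of 0.1354 L.
[OH^-] = 0.002154/0.1354 = 0.01591 M, so pOH = 1.80 and pH = 14.00 - 1.80 = 12.20.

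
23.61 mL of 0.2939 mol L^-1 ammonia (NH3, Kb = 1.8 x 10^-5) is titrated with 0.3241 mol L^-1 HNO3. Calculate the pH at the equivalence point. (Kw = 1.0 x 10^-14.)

n(NH3) = 0.2939 x 0.02361 = 0.006939 mol; V(HNO3) at equivalence = 0.006939/0.3241 = 0.02141 L.
At equivalence the base is fully converted to NH4+; total volume = 0.04502 L, so [NH4+] = 0.006939/0.04502 = 0.1541 M.
Ka(NH4+) = Kw/Kb = 1.0e-14 / 1.8 x 10^-5 = 5.56e-10.
[H^+] = sqrt(Ka x [NH4+]) = sqrt(5.56e-10 x 0.1541) = 9.25e-6 M.
pH = -log(9.25e-6) = 5.03.

5.03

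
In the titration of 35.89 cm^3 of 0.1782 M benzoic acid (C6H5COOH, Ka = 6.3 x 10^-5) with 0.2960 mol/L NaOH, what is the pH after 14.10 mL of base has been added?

4.47

Initial n(C6H5COOH) = 0.1782 x 0.03589 = 0.006396 mol.
n(NaOH) added = 0.2960 x 0.01410 = 0.004174 mol, converting that many moles of C6H5COOH to C6H5COO-.
Remaining n(C6H5COOH) = 0.002222 mol; n(C6H5COO-) = 0.004174 mol.
By Henderson-Hasselbalch, pH = pKa + log([A^-]/[HA]) = 4.20 + log(0.004174/0.002222) = 4.20 + (+0.27) = 4.47.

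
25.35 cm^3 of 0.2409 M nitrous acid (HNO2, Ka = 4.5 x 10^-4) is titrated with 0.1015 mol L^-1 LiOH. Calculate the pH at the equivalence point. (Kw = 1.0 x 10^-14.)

n(HNO2) = 0.2409 x 0.02535 = 0.006107 mol; V(LiOH) at equivalence = 0.006107/0.1015 = 0.06017 L.
At equivalence all the acid is converted to NO2-; total volume = 0.02535 + 0.06017 = 0.08552 L, so [NO2-] = 0.006107/0.08552 = 0.07141 M.
Kb = Kw/Ka = 1.0e-14 / 4.5 x 10^-4 = 2.22e-11.
[OH^-] = sqrt(Kb x [NO2-]) = sqrt(2.22e-11 x 0.07141) = 1.26e-6 M.
pOH = 5.90, so pH = 14.00 - 5.90 = 8.10.

8.10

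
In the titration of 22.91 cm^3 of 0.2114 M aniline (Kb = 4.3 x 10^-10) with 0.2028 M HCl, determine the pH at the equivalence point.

2.81

n(C6H5NH2) = 0.2114 x 0.02291 = 0.004843 mol; V(HCl) at equivalence = 0.004843/0.2028 = 0.02388 L.
At equivalence the base is fully converted to C6H5NH3+; total volume = 0.04679 L, so [C6H5NH3+] = 0.004843/0.04679 = 0.1035 M.
Ka(C6H5NH3+) = Kw/Kb = 1.0e-14 / 4.3 x 10^-10 = 2.33e-5.
[H^+] = sqrt(Ka x [C6H5NH3+]) = sqrt(2.33e-5 x 0.1035) = 0.00155 M.
pH = -log(0.00155) = 2.81.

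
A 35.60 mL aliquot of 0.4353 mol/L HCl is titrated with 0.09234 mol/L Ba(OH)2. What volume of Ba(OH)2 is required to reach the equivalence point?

n(HCl) = 0.4353 mol/L x 0.03560 L = 0.01550 mol.
The neutralisation is 2 HCl : 1 Ba(OH)2, so n(Ba(OH)2) = 0.01550 x 1/2 = 0.007748 mol.
V(Ba(OH)2) = 0.007748 / 0.09234 = 0.08391 L = 83.9 mL.

83.9 mL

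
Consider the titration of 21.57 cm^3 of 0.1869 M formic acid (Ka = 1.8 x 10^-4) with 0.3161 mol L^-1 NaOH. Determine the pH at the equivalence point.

n(HCOOH) = 0.1869 x 0.02157 = 0.004031 mol; V(NaOH) at equivalence = 0.004031/0.3161 = 0.01275 L.
At equivalence all the acid is converted to HCOO-; total volume = 0.02157 + 0.01275 = 0.03432 L, so [HCOO-] = 0.004031/0.03432 = 0.1175 M.
Kb = Kw/Ka = 1.0e-14 / 1.8 x 10^-4 = 5.56e-11.
[OH^-] = sqrt(Kb x [HCOO-]) = sqrt(5.56e-11 x 0.1175) = 2.55e-6 M.
pOH = 5.59, so pH = 14.00 - 5.59 = 8.41.

8.41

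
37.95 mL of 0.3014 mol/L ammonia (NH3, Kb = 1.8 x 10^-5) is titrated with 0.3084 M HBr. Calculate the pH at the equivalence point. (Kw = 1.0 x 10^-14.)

n(NH3) = 0.3014 x 0.03795 = 0.01144 mol; V(HBr) at equivalence = 0.01144/0.3084 = 0.03709 L.
At equivalence the base is fully converted to NH4+; total volume = 0.07504 L, so [NH4+] = 0.01144/0.07504 = 0.1524 M.
Ka(NH4+) = Kw/Kb = 1.0e-14 / 1.8 x 10^-5 = 5.56e-10.
[H^+] = sqrt(Ka x [NH4+]) = sqrt(5.56e-10 x 0.1524) = 9.20e-6 M.
pH = -log(9.20e-6) = 5.04.

5.04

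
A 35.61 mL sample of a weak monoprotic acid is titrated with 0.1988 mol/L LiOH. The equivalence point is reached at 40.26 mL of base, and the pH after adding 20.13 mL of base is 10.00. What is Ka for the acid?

1.0 x 10^-10

20.13 mL is half of the equivalence volume, so this is the half-equivalence point where [HA] = [A^-].
At half-equivalence pH = pKa, so pKa = 10.00.
Ka = 10^(-10.00) = 1.0 x 10^-10.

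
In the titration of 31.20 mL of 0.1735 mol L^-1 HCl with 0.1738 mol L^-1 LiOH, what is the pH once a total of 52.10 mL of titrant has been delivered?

12.64

n(acid) = 0.1735 x 0.03120 = 0.005413 mol; n(LiOH) added = 0.1738 x 0.05210 = 0.009055 mol.
Base is in excess by 0.009055 - 0.005413 = 0.003642 mol in a total volume of 0.08330 L.
[OH^-] = 0.003642/0.08330 = 0.04372 M, so pOH = 1.36 and pH = 14.00 - 1.36 = 12.64.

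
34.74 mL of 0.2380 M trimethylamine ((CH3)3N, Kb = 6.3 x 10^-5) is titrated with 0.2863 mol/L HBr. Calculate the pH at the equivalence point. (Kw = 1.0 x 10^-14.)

5.34

n((CH3)3N) = 0.2380 x 0.03474 = 0.008268 mol; V(HBr) at equivalence = 0.008268/0.2863 = 0.02888 L.
At equivalence the base is fully converted to (CH3)3NH+; total volume = 0.06362 L, so [(CH3)3NH+] = 0.008268/0.06362 = 0.1300 M.
Ka((CH3)3NH+) = Kw/Kb = 1.0e-14 / 6.3 x 10^-5 = 1.59e-10.
[H^+] = sqrt(Ka x [(CH3)3NH+]) = sqrt(1.59e-10 x 0.1300) = 4.54e-6 M.
pH = -log(4.54e-6) = 5.34.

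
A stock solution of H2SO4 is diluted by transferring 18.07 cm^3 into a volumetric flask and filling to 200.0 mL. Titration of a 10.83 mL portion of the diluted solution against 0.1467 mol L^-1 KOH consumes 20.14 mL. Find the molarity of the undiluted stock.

1.51 M

n(KOH) = 0.1467 x 0.02014 = 0.002955 mol.
n(H2SO4) in the aliquot = 0.002955 x 1/2 = 0.001477 mol.
[diluted H2SO4] = 0.001477 / 0.01083 = 0.1364 M.
Dilution factor = 200.0/18.07 = 11.07, so [stock] = 0.1364 x 11.07 = 1.51 M.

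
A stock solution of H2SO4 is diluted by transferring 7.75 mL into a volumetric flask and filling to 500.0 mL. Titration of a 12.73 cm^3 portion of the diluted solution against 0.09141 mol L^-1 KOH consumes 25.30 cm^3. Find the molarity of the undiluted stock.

n(KOH) = 0.09141 x 0.02530 = 0.002313 mol.
n(H2SO4) in the aliquot = 0.002313 x 1/2 = 0.001156 mol.
[diluted H2SO4] = 0.001156 / 0.01273 = 0.09084 M.
Dilution factor = 500.0/7.750 = 64.52, so [stock] = 0.09084 x 64.52 = 5.86 M.

5.86 M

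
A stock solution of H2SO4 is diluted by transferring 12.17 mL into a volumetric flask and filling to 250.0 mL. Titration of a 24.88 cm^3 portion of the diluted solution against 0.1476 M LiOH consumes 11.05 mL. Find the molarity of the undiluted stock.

n(LiOH) = 0.1476 x 0.01105 = 0.001631 mol.
n(H2SO4) in the aliquot = 0.001631 x 1/2 = 0.0008155 mol.
[diluted H2SO4] = 0.0008155 / 0.02488 = 0.03278 M.
Dilution factor = 250.0/12.17 = 20.54, so [stock] = 0.03278 x 20.54 = 0.673 M.

0.673 M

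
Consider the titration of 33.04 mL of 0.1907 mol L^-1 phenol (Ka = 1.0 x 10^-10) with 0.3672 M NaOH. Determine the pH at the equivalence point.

n(C6H5OH) = 0.1907 x 0.03304 = 0.006301 mol; V(NaOH) at equivalence = 0.006301/0.3672 = 0.01716 L.
At equivalence all the acid is converted to C6H5O-; total volume = 0.03304 + 0.01716 = 0.05020 L, so [C6H5O-] = 0.006301/0.05020 = 0.1255 M.
Kb = Kw/Ka = 1.0e-14 / 1.0 x 10^-10 = 0.000100.
[OH^-] = sqrt(Kb x [C6H5O-]) = sqrt(0.000100 x 0.1255) = 0.00354 M.
pOH = 2.45, so pH = 14.00 - 2.45 = 11.55.

11.55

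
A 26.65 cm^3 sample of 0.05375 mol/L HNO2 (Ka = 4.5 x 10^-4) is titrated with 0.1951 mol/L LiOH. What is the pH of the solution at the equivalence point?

n(HNO2) = 0.05375 x 0.02665 = 0.001432 mol; V(LiOH) at equivalence = 0.001432/0.1951 = 0.007342 L.
At equivalence all the acid is converted to NO2-; total volume = 0.02665 + 0.007342 = 0.03399 L, so [NO2-] = 0.001432/0.03399 = 0.04214 M.
Kb = Kw/Ka = 1.0e-14 / 4.5 x 10^-4 = 2.22e-11.
[OH^-] = sqrt(Kb x [NO2-]) = sqrt(2.22e-11 x 0.04214) = 9.68e-7 M.
pOH = 6.01, so pH = 14.00 - 6.01 = 7.99.

7.99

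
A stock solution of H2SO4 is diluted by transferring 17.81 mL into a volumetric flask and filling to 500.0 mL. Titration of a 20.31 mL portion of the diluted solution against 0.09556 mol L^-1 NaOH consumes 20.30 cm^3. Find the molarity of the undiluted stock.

1.34 M

n(NaOH) = 0.09556 x 0.02030 = 0.001940 mol.
n(H2SO4) in the aliquot = 0.001940 x 1/2 = 0.0009699 mol.
[diluted H2SO4] = 0.0009699 / 0.02031 = 0.04776 M.
Dilution factor = 500.0/17.81 = 28.07, so [stock] = 0.04776 x 28.07 = 1.34 M.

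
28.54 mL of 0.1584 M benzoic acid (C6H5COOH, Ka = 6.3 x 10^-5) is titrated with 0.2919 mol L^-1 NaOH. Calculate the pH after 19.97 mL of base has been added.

12.43

n(acid) = 0.1584 x 0.02854 = 0.004521 mol; n(NaOH) added = 0.2919 x 0.01997 = 0.005829 mol.
Base is in excess by 0.005829 - 0.004521 = 0.001309 mol in a total volume of 0.04851 L.
[OH^-] = 0.001309/0.04851 = 0.02697 M, so pOH = 1.57 and pH = 14.00 - 1.57 = 12.43.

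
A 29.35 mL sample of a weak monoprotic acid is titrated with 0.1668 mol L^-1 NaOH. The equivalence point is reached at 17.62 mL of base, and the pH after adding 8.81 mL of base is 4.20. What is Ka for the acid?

6.3 x 10^-5

8.81 mL is half of the equivalence volume, so this is the half-equivalence point where [HA] = [A^-].
At half-equivalence pH = pKa, so pKa = 4.20.
Ka = 10^(-4.20) = 6.3 x 10^-5.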